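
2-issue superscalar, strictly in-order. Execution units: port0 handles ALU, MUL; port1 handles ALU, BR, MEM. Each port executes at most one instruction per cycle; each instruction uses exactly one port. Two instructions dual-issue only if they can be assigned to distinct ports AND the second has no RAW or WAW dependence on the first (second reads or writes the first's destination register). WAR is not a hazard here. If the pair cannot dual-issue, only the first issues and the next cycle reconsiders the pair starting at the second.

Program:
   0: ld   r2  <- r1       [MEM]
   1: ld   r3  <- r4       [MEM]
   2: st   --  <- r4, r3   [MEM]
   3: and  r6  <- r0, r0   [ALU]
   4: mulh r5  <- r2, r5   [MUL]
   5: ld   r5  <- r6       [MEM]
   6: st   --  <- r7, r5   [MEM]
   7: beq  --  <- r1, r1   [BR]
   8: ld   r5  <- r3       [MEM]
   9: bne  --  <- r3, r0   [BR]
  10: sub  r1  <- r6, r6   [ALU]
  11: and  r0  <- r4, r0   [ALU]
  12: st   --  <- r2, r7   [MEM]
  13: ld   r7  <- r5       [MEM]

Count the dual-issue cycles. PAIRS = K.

PAIRS = 3

t=0 i0:ld.MEM ; no-port MEM/MEM
t=1 i1:ld.MEM ; no-port MEM/MEM
t=2 i2/i3:st.MEM+and.ALU ; dual
t=3 i4:mulh.MUL ; WAW r5
t=4 i5:ld.MEM ; no-port MEM/MEM
t=5 i6:st.MEM ; no-port MEM/BR
t=6 i7:beq.BR ; no-port BR/MEM
t=7 i8:ld.MEM ; no-port MEM/BR
t=8 i9/i10:bne.BR+sub.ALU ; dual
t=9 i11/i12:and.ALU+st.MEM ; dual
t=10 i13:ld.MEM ; tail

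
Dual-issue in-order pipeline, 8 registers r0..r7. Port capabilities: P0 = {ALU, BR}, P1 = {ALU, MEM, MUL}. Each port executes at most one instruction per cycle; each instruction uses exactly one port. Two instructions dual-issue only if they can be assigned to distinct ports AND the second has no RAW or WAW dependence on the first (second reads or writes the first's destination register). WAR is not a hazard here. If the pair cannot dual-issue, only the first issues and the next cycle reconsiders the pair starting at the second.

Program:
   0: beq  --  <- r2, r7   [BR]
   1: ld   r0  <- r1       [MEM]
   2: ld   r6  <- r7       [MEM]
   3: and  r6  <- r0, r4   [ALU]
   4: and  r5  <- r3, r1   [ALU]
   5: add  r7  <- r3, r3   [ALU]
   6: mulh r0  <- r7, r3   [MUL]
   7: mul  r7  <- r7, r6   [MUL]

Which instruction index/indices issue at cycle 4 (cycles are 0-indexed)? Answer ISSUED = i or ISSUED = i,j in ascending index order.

[0] i0+i1  beq;ld  -- pair
[1] i2  ld  -- WAW r6
[2] i3+i4  and;and  -- pair
[3] i5  add  -- RAW r7
[4] i6  mulh  -- no-port MUL/MUL
[5] i7  mul  -- tail

ISSUED = 6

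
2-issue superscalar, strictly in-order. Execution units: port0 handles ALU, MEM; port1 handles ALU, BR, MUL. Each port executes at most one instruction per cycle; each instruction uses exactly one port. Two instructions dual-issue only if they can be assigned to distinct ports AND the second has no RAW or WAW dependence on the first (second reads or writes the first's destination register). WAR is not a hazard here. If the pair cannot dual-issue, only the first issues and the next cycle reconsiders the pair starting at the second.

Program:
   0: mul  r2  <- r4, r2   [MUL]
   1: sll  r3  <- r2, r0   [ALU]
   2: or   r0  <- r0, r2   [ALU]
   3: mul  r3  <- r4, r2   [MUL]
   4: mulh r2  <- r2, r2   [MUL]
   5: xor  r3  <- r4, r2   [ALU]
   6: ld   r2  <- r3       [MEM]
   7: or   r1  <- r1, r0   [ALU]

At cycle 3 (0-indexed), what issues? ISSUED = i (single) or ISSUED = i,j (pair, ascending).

#0 head=0: mul.MUL i0 RAW r2
#1 head=1: sll.ALU or.ALU i1&i2 2-wide
#2 head=3: mul.MUL i3 no-port MUL/MUL
#3 head=4: mulh.MUL i4 RAW r2
#4 head=5: xor.ALU i5 RAW r3
#5 head=6: ld.MEM or.ALU i6&i7 2-wide

ISSUED = 4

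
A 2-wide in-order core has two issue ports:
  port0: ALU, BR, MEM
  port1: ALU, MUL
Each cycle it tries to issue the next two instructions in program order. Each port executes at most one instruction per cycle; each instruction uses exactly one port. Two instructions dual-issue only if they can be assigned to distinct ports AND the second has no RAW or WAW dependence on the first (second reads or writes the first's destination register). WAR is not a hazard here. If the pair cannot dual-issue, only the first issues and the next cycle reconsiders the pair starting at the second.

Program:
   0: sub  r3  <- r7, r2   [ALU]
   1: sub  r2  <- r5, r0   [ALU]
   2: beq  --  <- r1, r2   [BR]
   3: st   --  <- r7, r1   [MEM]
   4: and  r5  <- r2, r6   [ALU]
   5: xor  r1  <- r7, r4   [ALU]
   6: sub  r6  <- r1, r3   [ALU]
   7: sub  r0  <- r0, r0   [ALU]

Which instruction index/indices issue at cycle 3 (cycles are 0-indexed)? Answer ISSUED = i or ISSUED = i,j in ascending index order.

[0] i0/i1  sub/sub  -- 2-wide
[1] i2  beq  -- no-port BR/MEM
[2] i3/i4  st/and  -- 2-wide
[3] i5  xor  -- RAW r1
[4] i6/i7  sub/sub  -- 2-wide

ISSUED = 5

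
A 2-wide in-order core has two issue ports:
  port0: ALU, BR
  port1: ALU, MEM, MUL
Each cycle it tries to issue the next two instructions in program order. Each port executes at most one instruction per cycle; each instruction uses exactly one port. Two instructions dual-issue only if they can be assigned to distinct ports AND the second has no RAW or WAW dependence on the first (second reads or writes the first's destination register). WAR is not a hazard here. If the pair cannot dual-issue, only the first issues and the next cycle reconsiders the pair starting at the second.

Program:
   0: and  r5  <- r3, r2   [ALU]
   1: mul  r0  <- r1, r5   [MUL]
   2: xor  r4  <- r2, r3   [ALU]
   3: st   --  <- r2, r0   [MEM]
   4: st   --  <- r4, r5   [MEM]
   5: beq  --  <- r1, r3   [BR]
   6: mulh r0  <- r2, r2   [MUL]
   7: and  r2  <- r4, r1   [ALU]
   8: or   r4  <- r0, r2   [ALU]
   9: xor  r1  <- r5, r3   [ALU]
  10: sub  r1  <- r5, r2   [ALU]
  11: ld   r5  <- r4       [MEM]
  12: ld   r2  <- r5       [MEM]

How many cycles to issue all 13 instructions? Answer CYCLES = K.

CYCLES = 8

#0 head=0: and i0 RAW r5
#1 head=1: mul;xor i1&i2 dual
#2 head=3: st i3 no-port MEM/MEM
#3 head=4: st;beq i4&i5 dual
#4 head=6: mulh;and i6&i7 dual
#5 head=8: or;xor i8&i9 dual
#6 head=10: sub;ld i10&i11 dual
#7 head=12: ld i12 tail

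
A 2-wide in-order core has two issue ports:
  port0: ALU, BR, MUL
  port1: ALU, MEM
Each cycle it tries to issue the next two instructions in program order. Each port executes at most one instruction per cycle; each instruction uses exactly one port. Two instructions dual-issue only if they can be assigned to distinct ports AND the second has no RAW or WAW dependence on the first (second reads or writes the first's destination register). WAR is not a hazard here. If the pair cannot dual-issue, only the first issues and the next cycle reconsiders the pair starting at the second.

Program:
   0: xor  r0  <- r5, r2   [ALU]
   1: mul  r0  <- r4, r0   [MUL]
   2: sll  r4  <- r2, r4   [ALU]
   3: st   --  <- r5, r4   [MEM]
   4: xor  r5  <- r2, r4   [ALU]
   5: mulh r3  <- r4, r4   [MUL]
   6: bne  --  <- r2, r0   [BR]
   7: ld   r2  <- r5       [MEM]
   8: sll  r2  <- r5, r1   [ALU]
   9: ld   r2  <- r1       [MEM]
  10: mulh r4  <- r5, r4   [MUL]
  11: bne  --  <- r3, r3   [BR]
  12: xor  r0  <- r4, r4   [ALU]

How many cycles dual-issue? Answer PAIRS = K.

PAIRS = 5

[0] i0  xor  -- RAW+WAW r0
[1] i1,i2  mul;sll  -- dual
[2] i3,i4  st;xor  -- dual
[3] i5  mulh  -- no-port MUL/BR
[4] i6,i7  bne;ld  -- dual
[5] i8  sll  -- WAW r2
[6] i9,i10  ld;mulh  -- dual
[7] i11,i12  bne;xor  -- dual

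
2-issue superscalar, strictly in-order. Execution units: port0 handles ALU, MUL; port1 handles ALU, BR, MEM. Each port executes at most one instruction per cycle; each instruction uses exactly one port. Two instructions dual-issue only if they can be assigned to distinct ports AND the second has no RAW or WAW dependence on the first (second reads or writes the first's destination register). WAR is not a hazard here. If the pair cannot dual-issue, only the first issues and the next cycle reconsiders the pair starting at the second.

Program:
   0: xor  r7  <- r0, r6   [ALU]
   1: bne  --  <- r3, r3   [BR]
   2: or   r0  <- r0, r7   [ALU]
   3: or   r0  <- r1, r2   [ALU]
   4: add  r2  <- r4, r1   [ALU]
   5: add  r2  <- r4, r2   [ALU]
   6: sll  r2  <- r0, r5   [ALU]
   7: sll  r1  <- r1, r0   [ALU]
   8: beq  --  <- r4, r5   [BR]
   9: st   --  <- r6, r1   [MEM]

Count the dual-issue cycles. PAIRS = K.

PAIRS = 3

  cy0 -> i0+i1 (xor.ALU;bne.BR) dual
  cy1 -> i2 (or.ALU) WAW r0
  cy2 -> i3+i4 (or.ALU;add.ALU) dual
  cy3 -> i5 (add.ALU) WAW r2
  cy4 -> i6+i7 (sll.ALU;sll.ALU) dual
  cy5 -> i8 (beq.BR) no-port BR/MEM
  cy6 -> i9 (st.MEM) tail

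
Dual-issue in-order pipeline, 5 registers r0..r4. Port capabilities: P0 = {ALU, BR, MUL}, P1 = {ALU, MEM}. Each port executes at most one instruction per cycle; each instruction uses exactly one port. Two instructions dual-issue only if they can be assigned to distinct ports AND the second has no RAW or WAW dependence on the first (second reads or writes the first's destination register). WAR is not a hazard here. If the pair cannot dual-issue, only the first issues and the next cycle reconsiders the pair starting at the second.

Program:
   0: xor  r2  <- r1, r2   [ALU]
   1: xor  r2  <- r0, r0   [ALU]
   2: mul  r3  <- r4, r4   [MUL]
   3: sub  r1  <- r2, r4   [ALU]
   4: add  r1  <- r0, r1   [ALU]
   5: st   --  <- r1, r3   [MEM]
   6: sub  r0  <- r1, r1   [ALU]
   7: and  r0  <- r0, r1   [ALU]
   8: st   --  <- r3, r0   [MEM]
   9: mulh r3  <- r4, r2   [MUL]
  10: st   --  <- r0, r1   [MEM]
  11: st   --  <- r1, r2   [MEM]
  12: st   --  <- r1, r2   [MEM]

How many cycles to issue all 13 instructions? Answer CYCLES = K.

c0: i0 xor  WAW r2
c1: i1+i2 xor+mul  dual
c2: i3 sub  RAW+WAW r1
c3: i4 add  RAW r1
c4: i5+i6 st+sub  dual
c5: i7 and  RAW r0
c6: i8+i9 st+mulh  dual
c7: i10 st  no-port MEM/MEM
c8: i11 st  no-port MEM/MEM
c9: i12 st  tail

CYCLES = 10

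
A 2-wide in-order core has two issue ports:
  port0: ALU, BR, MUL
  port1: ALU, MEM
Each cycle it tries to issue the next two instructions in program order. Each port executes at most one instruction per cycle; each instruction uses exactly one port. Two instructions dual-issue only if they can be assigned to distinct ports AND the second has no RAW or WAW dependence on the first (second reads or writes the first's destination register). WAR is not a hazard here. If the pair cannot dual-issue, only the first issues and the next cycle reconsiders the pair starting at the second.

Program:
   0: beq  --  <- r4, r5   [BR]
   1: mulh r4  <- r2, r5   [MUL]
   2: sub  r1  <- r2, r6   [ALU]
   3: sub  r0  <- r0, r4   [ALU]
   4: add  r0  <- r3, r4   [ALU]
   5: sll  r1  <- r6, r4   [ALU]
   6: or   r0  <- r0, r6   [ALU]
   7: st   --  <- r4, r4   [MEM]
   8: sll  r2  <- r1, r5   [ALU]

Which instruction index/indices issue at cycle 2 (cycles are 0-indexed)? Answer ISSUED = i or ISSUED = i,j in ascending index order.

#0 head=0: beq.BR i0 no-port BR/MUL
#1 head=1: mulh.MUL+sub.ALU i1+i2 2-wide
#2 head=3: sub.ALU i3 WAW r0
#3 head=4: add.ALU+sll.ALU i4+i5 2-wide
#4 head=6: or.ALU+st.MEM i6+i7 2-wide
#5 head=8: sll.ALU i8 tail

ISSUED = 3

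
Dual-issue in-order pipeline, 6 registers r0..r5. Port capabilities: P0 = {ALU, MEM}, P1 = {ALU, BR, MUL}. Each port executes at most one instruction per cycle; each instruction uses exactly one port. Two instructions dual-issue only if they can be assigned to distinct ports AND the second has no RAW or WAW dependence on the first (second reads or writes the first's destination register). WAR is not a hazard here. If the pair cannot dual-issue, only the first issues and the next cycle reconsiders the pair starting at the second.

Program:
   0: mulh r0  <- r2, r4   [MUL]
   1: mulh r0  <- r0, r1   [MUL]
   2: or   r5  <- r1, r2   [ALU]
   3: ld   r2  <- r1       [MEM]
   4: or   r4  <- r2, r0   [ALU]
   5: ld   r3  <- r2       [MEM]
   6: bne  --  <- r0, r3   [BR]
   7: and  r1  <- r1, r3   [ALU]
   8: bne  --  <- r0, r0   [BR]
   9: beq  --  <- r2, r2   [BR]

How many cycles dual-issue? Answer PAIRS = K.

PAIRS = 3

  cy0 -> i0 (mulh) no-port MUL/MUL
  cy1 -> i1/i2 (mulh;or) dual
  cy2 -> i3 (ld) RAW r2
  cy3 -> i4/i5 (or;ld) dual
  cy4 -> i6/i7 (bne;and) dual
  cy5 -> i8 (bne) no-port BR/BR
  cy6 -> i9 (beq) tail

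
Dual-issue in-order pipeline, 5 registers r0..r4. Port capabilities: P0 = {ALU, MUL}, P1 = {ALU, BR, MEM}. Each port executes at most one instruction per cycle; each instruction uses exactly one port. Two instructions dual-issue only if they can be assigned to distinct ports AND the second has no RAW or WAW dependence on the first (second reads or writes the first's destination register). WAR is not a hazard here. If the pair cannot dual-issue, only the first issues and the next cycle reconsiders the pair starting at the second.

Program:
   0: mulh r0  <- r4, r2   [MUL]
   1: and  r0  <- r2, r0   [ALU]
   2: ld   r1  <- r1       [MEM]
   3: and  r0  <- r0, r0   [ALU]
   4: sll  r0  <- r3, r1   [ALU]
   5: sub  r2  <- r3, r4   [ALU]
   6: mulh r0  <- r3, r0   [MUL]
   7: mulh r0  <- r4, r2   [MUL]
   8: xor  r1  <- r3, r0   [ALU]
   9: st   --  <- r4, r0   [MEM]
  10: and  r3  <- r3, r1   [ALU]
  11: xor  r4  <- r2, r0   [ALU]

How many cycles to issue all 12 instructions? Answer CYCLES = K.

#0 head=0: mulh i0 RAW+WAW r0
#1 head=1: and ld i1+i2 2-wide
#2 head=3: and i3 WAW r0
#3 head=4: sll sub i4+i5 2-wide
#4 head=6: mulh i6 no-port MUL/MUL
#5 head=7: mulh i7 RAW r0
#6 head=8: xor st i8+i9 2-wide
#7 head=10: and xor i10+i11 2-wide

CYCLES = 8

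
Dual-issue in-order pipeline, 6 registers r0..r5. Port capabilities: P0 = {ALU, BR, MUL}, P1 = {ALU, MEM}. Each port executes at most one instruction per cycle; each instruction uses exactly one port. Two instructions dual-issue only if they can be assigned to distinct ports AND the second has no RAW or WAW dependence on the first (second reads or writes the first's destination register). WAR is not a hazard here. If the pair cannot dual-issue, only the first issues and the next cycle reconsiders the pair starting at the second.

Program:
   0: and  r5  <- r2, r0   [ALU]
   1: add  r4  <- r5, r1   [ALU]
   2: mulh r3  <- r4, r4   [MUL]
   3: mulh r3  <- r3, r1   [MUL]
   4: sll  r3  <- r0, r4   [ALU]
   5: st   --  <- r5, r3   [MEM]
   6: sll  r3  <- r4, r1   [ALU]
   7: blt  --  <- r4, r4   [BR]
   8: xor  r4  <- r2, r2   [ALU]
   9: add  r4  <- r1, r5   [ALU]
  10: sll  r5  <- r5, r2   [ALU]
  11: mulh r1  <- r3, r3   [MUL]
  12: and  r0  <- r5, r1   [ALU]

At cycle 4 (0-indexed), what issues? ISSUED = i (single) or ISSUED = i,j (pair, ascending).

ISSUED = 4

#0 head=0: and.ALU i0 RAW r5
#1 head=1: add.ALU i1 RAW r4
#2 head=2: mulh.MUL i2 no-port MUL/MUL
#3 head=3: mulh.MUL i3 WAW r3
#4 head=4: sll.ALU i4 RAW r3
#5 head=5: st.MEM;sll.ALU i5/i6 2-wide
#6 head=7: blt.BR;xor.ALU i7/i8 2-wide
#7 head=9: add.ALU;sll.ALU i9/i10 2-wide
#8 head=11: mulh.MUL i11 RAW r1
#9 head=12: and.ALU i12 tail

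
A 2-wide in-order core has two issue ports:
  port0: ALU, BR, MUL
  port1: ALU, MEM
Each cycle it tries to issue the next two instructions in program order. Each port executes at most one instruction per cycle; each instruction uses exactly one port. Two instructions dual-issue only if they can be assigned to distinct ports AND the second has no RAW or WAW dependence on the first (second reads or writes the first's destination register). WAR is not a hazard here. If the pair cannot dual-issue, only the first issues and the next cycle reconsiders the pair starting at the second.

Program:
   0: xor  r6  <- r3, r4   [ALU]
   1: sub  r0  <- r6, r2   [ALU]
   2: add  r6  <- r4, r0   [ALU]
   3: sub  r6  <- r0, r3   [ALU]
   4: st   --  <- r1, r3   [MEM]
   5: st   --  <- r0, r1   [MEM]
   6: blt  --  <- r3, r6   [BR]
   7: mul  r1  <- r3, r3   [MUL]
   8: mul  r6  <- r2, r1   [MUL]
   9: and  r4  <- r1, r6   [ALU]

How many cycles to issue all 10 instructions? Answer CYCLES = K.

  cy0 -> i0 (xor) RAW r6
  cy1 -> i1 (sub) RAW r0
  cy2 -> i2 (add) WAW r6
  cy3 -> i3/i4 (sub st) dual
  cy4 -> i5/i6 (st blt) dual
  cy5 -> i7 (mul) no-port MUL/MUL
  cy6 -> i8 (mul) RAW r6
  cy7 -> i9 (and) tail

CYCLES = 8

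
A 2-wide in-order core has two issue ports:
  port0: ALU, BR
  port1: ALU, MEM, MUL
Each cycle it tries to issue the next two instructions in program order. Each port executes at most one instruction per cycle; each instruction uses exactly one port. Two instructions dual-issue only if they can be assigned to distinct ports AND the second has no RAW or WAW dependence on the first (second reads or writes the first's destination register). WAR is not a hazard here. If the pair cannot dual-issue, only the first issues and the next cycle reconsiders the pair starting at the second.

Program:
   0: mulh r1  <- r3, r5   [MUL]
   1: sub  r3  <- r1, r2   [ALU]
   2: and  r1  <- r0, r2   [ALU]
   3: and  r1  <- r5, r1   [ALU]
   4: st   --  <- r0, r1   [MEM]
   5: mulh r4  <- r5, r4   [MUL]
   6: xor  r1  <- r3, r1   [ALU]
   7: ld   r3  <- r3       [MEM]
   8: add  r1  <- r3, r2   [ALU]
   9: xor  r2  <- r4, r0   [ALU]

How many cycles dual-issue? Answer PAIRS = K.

c0: i0 mulh  RAW r1
c1: i1/i2 sub+and  2-wide
c2: i3 and  RAW r1
c3: i4 st  no-port MEM/MUL
c4: i5/i6 mulh+xor  2-wide
c5: i7 ld  RAW r3
c6: i8/i9 add+xor  2-wide

PAIRS = 3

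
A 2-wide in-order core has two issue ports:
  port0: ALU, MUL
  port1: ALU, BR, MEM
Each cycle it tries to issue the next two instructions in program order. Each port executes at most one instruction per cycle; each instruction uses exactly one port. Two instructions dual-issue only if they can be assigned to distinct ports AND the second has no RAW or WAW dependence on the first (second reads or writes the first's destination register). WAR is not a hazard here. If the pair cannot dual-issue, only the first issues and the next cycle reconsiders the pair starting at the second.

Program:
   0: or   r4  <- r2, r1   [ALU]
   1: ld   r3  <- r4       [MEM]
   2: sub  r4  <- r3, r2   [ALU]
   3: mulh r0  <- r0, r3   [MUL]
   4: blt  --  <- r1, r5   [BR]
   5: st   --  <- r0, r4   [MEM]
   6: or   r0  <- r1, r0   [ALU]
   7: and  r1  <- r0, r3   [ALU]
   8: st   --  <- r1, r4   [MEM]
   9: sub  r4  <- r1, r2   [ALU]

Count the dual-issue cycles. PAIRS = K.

t=0 i0:or.ALU ; RAW r4
t=1 i1:ld.MEM ; RAW r3
t=2 i2/i3:sub.ALU+mulh.MUL ; dual
t=3 i4:blt.BR ; no-port BR/MEM
t=4 i5/i6:st.MEM+or.ALU ; dual
t=5 i7:and.ALU ; RAW r1
t=6 i8/i9:st.MEM+sub.ALU ; dual

PAIRS = 3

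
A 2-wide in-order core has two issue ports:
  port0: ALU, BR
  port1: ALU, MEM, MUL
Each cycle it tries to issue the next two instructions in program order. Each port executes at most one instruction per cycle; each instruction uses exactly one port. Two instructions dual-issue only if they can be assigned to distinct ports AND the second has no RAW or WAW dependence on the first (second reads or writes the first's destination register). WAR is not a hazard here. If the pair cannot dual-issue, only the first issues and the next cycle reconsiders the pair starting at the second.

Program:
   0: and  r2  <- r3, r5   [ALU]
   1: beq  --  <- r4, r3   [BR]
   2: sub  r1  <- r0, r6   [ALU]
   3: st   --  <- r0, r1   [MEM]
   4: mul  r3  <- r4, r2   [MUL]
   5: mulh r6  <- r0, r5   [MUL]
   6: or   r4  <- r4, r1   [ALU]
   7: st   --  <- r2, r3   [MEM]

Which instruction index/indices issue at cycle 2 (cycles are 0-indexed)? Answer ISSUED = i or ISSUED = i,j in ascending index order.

c0: i0/i1 and.ALU+beq.BR  2-wide
c1: i2 sub.ALU  RAW r1
c2: i3 st.MEM  no-port MEM/MUL
c3: i4 mul.MUL  no-port MUL/MUL
c4: i5/i6 mulh.MUL+or.ALU  2-wide
c5: i7 st.MEM  tail

ISSUED = 3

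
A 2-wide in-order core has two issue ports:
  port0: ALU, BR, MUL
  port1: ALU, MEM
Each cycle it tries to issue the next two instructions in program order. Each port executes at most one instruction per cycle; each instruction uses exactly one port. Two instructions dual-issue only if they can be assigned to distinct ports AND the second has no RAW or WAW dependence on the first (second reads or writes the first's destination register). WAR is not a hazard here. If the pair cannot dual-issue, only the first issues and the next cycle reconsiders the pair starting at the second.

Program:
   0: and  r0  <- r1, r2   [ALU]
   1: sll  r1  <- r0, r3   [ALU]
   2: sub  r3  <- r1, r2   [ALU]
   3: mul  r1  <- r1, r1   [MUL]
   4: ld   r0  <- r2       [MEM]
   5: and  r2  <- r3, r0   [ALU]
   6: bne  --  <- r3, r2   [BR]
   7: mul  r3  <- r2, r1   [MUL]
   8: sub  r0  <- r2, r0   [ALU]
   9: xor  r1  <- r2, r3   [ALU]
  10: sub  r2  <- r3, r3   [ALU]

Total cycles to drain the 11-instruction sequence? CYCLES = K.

0. and.ALU @i0  | RAW r0
1. sll.ALU @i1  | RAW r1
2. sub.ALU mul.MUL @i2&i3  | 2-wide
3. ld.MEM @i4  | RAW r0
4. and.ALU @i5  | RAW r2
5. bne.BR @i6  | no-port BR/MUL
6. mul.MUL sub.ALU @i7&i8  | 2-wide
7. xor.ALU sub.ALU @i9&i10  | 2-wide

CYCLES = 8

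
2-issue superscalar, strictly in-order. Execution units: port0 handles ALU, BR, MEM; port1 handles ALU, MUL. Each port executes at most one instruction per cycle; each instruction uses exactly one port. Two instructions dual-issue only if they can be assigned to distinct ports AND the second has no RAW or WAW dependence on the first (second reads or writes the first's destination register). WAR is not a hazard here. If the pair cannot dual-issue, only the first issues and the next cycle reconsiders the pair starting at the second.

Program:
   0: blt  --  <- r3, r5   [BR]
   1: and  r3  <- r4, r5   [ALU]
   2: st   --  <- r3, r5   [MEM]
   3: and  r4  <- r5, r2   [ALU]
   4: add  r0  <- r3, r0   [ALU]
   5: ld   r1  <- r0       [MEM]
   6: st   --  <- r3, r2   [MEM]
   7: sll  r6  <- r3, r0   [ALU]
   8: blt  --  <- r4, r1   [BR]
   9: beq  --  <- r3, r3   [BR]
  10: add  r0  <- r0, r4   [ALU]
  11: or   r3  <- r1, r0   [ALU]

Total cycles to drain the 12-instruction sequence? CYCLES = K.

#0 head=0: blt.BR and.ALU i0/i1 dual
#1 head=2: st.MEM and.ALU i2/i3 dual
#2 head=4: add.ALU i4 RAW r0
#3 head=5: ld.MEM i5 no-port MEM/MEM
#4 head=6: st.MEM sll.ALU i6/i7 dual
#5 head=8: blt.BR i8 no-port BR/BR
#6 head=9: beq.BR add.ALU i9/i10 dual
#7 head=11: or.ALU i11 tail

CYCLES = 8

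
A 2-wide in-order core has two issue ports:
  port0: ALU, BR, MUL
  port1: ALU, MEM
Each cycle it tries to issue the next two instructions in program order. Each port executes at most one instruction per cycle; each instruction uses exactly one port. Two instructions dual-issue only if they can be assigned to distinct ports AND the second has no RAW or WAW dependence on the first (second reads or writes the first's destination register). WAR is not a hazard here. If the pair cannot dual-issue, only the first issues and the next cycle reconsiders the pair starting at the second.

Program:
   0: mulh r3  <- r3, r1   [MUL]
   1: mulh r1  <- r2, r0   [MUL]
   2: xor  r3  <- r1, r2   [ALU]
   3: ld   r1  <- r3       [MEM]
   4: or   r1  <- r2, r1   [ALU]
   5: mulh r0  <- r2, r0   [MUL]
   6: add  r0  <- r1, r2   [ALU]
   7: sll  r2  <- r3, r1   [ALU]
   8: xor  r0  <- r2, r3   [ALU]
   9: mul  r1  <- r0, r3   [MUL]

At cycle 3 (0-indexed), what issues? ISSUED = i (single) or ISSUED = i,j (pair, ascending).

ISSUED = 3

  cy0 -> i0 (mulh.MUL) no-port MUL/MUL
  cy1 -> i1 (mulh.MUL) RAW r1
  cy2 -> i2 (xor.ALU) RAW r3
  cy3 -> i3 (ld.MEM) RAW+WAW r1
  cy4 -> i4+i5 (or.ALU+mulh.MUL) 2-wide
  cy5 -> i6+i7 (add.ALU+sll.ALU) 2-wide
  cy6 -> i8 (xor.ALU) RAW r0
  cy7 -> i9 (mul.MUL) tail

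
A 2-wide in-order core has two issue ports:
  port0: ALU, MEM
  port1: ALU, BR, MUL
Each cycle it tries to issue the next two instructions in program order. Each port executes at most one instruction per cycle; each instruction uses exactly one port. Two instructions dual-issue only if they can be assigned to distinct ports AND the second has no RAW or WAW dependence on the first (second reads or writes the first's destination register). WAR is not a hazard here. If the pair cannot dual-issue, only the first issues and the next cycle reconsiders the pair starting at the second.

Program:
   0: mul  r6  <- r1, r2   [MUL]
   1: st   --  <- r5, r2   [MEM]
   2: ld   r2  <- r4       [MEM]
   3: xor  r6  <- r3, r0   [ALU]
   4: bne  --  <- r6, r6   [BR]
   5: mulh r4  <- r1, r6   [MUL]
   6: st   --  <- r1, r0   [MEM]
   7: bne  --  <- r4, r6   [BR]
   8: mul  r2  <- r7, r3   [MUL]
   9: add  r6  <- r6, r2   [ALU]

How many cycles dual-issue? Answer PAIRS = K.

#0 head=0: mul/st i0/i1 pair
#1 head=2: ld/xor i2/i3 pair
#2 head=4: bne i4 no-port BR/MUL
#3 head=5: mulh/st i5/i6 pair
#4 head=7: bne i7 no-port BR/MUL
#5 head=8: mul i8 RAW r2
#6 head=9: add i9 tail

PAIRS = 3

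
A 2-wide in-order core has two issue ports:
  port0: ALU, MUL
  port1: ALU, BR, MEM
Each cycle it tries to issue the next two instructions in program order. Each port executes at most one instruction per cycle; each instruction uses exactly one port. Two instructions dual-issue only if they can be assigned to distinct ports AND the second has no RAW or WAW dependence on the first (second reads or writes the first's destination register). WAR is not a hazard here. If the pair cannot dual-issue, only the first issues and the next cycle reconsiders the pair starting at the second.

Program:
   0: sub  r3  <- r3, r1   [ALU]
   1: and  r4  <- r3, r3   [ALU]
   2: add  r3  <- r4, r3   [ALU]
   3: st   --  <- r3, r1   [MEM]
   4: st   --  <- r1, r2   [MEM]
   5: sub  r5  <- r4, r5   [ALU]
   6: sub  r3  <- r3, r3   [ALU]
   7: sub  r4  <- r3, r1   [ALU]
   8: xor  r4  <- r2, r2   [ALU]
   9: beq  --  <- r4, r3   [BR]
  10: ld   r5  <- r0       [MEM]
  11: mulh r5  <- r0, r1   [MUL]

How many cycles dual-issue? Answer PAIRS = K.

PAIRS = 1

  cy0 -> i0 (sub) RAW r3
  cy1 -> i1 (and) RAW r4
  cy2 -> i2 (add) RAW r3
  cy3 -> i3 (st) no-port MEM/MEM
  cy4 -> i4&i5 (st/sub) pair
  cy5 -> i6 (sub) RAW r3
  cy6 -> i7 (sub) WAW r4
  cy7 -> i8 (xor) RAW r4
  cy8 -> i9 (beq) no-port BR/MEM
  cy9 -> i10 (ld) WAW r5
  cy10 -> i11 (mulh) tail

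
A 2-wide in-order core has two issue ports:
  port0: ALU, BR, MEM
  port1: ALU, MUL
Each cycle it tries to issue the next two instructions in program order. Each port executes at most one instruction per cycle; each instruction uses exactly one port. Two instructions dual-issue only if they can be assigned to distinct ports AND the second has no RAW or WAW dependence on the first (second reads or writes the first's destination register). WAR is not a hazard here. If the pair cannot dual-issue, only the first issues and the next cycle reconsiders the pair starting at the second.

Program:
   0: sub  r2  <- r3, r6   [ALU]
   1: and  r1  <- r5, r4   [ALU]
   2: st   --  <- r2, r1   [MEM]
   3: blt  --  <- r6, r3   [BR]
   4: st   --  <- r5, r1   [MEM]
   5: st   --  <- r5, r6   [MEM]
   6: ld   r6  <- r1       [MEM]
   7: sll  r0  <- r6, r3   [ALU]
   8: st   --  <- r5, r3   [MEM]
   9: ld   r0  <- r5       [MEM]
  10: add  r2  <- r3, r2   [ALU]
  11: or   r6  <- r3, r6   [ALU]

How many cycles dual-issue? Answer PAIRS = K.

PAIRS = 3

t=0 i0/i1:sub;and ; pair
t=1 i2:st ; no-port MEM/BR
t=2 i3:blt ; no-port BR/MEM
t=3 i4:st ; no-port MEM/MEM
t=4 i5:st ; no-port MEM/MEM
t=5 i6:ld ; RAW r6
t=6 i7/i8:sll;st ; pair
t=7 i9/i10:ld;add ; pair
t=8 i11:or ; tail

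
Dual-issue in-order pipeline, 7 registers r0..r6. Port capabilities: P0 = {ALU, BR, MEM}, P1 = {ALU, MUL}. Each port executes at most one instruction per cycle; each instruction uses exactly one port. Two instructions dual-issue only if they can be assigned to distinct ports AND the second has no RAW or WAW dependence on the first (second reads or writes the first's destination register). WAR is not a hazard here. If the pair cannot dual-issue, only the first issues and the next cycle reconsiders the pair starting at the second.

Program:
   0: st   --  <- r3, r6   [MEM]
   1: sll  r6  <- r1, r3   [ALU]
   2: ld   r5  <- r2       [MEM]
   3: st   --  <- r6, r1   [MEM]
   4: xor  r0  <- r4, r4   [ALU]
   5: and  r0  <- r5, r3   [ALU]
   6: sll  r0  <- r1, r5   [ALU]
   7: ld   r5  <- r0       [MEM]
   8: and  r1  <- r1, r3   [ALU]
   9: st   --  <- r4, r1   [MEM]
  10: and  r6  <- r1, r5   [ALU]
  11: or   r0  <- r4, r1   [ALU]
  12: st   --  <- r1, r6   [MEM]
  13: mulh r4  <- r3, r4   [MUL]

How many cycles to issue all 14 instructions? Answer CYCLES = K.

CYCLES = 9

0. st/sll @i0/i1  | dual
1. ld @i2  | no-port MEM/MEM
2. st/xor @i3/i4  | dual
3. and @i5  | WAW r0
4. sll @i6  | RAW r0
5. ld/and @i7/i8  | dual
6. st/and @i9/i10  | dual
7. or/st @i11/i12  | dual
8. mulh @i13  | tail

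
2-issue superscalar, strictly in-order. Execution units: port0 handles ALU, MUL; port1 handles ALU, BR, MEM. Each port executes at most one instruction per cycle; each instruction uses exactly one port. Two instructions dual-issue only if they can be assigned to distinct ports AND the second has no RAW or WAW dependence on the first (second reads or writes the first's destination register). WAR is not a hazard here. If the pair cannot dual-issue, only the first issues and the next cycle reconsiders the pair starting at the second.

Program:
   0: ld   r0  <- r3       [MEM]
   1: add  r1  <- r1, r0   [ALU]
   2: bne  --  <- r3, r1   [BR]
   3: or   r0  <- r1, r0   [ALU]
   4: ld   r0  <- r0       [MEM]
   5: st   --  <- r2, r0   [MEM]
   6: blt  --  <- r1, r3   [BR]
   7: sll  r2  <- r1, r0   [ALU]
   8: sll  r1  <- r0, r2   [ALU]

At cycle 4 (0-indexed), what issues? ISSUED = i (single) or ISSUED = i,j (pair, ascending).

#0 head=0: ld i0 RAW r0
#1 head=1: add i1 RAW r1
#2 head=2: bne;or i2+i3 2-wide
#3 head=4: ld i4 no-port MEM/MEM
#4 head=5: st i5 no-port MEM/BR
#5 head=6: blt;sll i6+i7 2-wide
#6 head=8: sll i8 tail

ISSUED = 5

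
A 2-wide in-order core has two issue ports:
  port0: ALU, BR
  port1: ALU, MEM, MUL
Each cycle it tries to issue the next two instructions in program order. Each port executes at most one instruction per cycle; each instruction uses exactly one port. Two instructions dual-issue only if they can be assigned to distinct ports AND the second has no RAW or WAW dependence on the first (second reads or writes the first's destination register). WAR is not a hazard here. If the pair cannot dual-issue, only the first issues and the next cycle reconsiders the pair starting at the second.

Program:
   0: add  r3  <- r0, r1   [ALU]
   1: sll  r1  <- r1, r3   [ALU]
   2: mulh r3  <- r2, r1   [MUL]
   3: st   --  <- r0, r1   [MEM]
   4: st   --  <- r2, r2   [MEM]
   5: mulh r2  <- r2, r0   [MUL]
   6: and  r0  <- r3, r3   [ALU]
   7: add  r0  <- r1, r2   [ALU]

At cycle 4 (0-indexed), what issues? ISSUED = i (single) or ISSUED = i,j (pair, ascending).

t=0 i0:add ; RAW r3
t=1 i1:sll ; RAW r1
t=2 i2:mulh ; no-port MUL/MEM
t=3 i3:st ; no-port MEM/MEM
t=4 i4:st ; no-port MEM/MUL
t=5 i5+i6:mulh;and ; 2-wide
t=6 i7:add ; tail

ISSUED = 4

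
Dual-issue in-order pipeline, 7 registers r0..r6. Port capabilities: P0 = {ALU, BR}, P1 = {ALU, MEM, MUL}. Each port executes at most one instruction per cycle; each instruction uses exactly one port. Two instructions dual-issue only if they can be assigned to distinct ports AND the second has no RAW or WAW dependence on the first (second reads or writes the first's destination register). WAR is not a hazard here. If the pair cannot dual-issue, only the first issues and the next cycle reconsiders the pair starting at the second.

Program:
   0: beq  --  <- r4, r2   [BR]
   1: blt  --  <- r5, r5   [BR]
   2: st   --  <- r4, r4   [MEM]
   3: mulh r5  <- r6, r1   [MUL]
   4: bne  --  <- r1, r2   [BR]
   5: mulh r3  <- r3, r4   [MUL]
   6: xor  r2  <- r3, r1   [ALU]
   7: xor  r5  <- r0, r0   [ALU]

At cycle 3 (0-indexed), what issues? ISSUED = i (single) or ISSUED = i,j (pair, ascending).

#0 head=0: beq.BR i0 no-port BR/BR
#1 head=1: blt.BR+st.MEM i1&i2 pair
#2 head=3: mulh.MUL+bne.BR i3&i4 pair
#3 head=5: mulh.MUL i5 RAW r3
#4 head=6: xor.ALU+xor.ALU i6&i7 pair

ISSUED = 5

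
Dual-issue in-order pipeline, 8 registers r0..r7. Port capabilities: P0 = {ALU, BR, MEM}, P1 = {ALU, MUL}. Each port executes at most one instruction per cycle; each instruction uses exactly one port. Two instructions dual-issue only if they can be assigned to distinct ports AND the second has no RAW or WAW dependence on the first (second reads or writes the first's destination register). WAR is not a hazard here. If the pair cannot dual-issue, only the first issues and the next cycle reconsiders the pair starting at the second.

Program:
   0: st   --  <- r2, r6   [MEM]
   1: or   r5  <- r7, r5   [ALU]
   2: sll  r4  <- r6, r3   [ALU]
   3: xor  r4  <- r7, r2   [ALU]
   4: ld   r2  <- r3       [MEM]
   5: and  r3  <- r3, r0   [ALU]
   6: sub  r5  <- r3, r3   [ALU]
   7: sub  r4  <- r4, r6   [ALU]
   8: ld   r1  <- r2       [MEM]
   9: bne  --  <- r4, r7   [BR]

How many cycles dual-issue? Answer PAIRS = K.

[0] i0/i1  st.MEM+or.ALU  -- dual
[1] i2  sll.ALU  -- WAW r4
[2] i3/i4  xor.ALU+ld.MEM  -- dual
[3] i5  and.ALU  -- RAW r3
[4] i6/i7  sub.ALU+sub.ALU  -- dual
[5] i8  ld.MEM  -- no-port MEM/BR
[6] i9  bne.BR  -- tail

PAIRS = 3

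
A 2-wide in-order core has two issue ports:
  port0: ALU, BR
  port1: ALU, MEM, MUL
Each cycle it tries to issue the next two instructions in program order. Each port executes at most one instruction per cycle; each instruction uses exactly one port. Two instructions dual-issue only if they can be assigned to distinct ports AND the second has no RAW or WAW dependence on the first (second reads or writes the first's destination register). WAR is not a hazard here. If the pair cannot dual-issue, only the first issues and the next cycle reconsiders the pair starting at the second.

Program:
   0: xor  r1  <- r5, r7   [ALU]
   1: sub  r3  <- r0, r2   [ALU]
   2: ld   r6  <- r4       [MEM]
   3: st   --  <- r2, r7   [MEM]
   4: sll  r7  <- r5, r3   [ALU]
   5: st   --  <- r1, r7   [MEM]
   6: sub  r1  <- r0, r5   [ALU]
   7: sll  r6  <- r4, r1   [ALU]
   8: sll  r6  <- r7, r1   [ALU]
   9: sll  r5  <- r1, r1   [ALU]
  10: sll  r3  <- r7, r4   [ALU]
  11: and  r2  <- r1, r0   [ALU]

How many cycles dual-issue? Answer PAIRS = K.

t=0 i0/i1:xor+sub ; pair
t=1 i2:ld ; no-port MEM/MEM
t=2 i3/i4:st+sll ; pair
t=3 i5/i6:st+sub ; pair
t=4 i7:sll ; WAW r6
t=5 i8/i9:sll+sll ; pair
t=6 i10/i11:sll+and ; pair

PAIRS = 5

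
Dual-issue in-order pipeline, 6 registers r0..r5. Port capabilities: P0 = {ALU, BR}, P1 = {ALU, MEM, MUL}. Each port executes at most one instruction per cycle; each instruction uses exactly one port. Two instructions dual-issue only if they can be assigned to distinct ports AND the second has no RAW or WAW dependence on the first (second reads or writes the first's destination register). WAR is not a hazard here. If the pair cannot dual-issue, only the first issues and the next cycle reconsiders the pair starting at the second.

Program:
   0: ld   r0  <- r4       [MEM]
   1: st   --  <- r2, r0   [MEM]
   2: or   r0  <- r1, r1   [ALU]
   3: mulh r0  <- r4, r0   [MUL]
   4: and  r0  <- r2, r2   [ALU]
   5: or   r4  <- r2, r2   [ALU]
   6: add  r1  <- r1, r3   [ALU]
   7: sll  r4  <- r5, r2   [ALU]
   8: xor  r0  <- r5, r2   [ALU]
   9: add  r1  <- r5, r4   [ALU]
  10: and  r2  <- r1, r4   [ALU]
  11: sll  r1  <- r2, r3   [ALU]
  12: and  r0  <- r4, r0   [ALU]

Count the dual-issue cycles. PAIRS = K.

  cy0 -> i0 (ld.MEM) no-port MEM/MEM
  cy1 -> i1/i2 (st.MEM/or.ALU) 2-wide
  cy2 -> i3 (mulh.MUL) WAW r0
  cy3 -> i4/i5 (and.ALU/or.ALU) 2-wide
  cy4 -> i6/i7 (add.ALU/sll.ALU) 2-wide
  cy5 -> i8/i9 (xor.ALU/add.ALU) 2-wide
  cy6 -> i10 (and.ALU) RAW r2
  cy7 -> i11/i12 (sll.ALU/and.ALU) 2-wide

PAIRS = 5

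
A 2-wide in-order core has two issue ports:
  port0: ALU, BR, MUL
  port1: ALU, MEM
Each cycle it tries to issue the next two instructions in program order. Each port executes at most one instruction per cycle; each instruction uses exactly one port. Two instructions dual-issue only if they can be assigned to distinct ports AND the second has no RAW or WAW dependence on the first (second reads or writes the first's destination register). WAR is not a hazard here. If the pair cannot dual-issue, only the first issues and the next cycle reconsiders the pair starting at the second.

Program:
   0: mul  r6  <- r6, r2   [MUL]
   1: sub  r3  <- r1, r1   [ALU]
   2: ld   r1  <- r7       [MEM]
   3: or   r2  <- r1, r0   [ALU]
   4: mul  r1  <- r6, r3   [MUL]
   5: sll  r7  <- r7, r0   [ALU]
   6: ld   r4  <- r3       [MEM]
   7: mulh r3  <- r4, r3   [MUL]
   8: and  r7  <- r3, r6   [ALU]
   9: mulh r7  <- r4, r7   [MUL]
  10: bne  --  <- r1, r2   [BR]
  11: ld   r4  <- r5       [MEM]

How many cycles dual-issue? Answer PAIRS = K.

t=0 i0+i1:mul.MUL+sub.ALU ; pair
t=1 i2:ld.MEM ; RAW r1
t=2 i3+i4:or.ALU+mul.MUL ; pair
t=3 i5+i6:sll.ALU+ld.MEM ; pair
t=4 i7:mulh.MUL ; RAW r3
t=5 i8:and.ALU ; RAW+WAW r7
t=6 i9:mulh.MUL ; no-port MUL/BR
t=7 i10+i11:bne.BR+ld.MEM ; pair

PAIRS = 4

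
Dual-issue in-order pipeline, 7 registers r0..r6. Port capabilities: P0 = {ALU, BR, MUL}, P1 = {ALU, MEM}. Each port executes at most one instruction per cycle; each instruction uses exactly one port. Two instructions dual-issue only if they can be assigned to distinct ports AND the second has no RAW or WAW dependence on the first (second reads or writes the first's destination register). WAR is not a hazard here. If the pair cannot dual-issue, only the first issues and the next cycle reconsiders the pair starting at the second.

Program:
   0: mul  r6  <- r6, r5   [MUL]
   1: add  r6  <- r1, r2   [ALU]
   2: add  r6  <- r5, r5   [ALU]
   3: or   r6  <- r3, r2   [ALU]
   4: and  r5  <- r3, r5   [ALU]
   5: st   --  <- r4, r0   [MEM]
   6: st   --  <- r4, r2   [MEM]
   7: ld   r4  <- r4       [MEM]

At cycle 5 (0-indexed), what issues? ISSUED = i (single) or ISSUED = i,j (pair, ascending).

ISSUED = 6

#0 head=0: mul i0 WAW r6
#1 head=1: add i1 WAW r6
#2 head=2: add i2 WAW r6
#3 head=3: or/and i3&i4 dual
#4 head=5: st i5 no-port MEM/MEM
#5 head=6: st i6 no-port MEM/MEM
#6 head=7: ld i7 tail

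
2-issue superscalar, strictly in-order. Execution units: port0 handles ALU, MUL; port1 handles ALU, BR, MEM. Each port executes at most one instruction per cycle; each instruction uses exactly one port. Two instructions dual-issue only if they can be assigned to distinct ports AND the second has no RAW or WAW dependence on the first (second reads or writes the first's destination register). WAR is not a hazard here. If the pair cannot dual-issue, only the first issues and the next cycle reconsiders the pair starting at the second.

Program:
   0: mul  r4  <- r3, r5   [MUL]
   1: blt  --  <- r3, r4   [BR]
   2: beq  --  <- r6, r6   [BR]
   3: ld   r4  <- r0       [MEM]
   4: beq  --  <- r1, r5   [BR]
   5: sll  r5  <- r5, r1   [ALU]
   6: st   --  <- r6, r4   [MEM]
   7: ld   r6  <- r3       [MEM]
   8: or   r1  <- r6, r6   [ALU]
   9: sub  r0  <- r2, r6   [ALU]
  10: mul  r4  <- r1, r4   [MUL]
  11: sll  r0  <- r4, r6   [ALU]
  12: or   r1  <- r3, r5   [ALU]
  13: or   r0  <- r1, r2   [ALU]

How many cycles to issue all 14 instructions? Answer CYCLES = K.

  cy0 -> i0 (mul) RAW r4
  cy1 -> i1 (blt) no-port BR/BR
  cy2 -> i2 (beq) no-port BR/MEM
  cy3 -> i3 (ld) no-port MEM/BR
  cy4 -> i4+i5 (beq sll) pair
  cy5 -> i6 (st) no-port MEM/MEM
  cy6 -> i7 (ld) RAW r6
  cy7 -> i8+i9 (or sub) pair
  cy8 -> i10 (mul) RAW r4
  cy9 -> i11+i12 (sll or) pair
  cy10 -> i13 (or) tail

CYCLES = 11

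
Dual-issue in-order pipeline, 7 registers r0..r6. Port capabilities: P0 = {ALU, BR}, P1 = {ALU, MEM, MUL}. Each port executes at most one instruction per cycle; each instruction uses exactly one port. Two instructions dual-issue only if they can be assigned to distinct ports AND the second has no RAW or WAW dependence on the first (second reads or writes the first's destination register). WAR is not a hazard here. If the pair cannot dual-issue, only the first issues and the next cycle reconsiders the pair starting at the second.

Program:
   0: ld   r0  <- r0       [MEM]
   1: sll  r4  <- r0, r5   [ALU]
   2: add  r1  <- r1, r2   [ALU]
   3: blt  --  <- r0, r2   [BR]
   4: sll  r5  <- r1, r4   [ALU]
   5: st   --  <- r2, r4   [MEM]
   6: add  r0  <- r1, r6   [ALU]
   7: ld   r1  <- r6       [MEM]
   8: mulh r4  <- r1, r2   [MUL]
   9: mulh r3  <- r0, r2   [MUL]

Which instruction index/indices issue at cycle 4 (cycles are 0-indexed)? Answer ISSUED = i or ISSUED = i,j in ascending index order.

c0: i0 ld.MEM  RAW r0
c1: i1/i2 sll.ALU;add.ALU  2-wide
c2: i3/i4 blt.BR;sll.ALU  2-wide
c3: i5/i6 st.MEM;add.ALU  2-wide
c4: i7 ld.MEM  no-port MEM/MUL
c5: i8 mulh.MUL  no-port MUL/MUL
c6: i9 mulh.MUL  tail

ISSUED = 7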